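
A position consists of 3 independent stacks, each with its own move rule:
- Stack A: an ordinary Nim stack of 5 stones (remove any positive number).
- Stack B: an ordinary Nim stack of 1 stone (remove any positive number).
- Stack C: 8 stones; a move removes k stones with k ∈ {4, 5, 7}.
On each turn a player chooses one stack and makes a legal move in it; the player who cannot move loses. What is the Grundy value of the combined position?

6

Stack A is a plain Nim stack of size 5, so its Grundy value is 5.
Stack B is a plain Nim stack of size 1, so its Grundy value is 1.
Grundy values for stack C (subtraction set {4, 5, 7}):
k:     0  1  2  3  4  5  6  7  8
g(k):  0  0  0  0  1  1  1  1  2
So g(8) = 2.
By the Sprague-Grundy theorem, the Grundy value of a sum of independent games is the XOR of the component values.
Combined value = 5 ⊕ 1 ⊕ 2 = 6.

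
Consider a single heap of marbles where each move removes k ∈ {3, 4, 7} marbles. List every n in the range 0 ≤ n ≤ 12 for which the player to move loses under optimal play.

Grundy values for subtraction set {3, 4, 7}:
g(0) = mex{} = 0
g(1) = mex{} = 0
g(2) = mex{} = 0
g(3) = mex{0} = 1
g(4) = mex{0} = 1
g(5) = mex{0} = 1
g(6) = mex{0,1} = 2
g(7) = mex{0,1} = 2
g(8) = mex{0,1} = 2
g(9) = mex{0,1,2} = 3
g(10) = mex{1,2} = 0
g(11) = mex{1,2} = 0
g(12) = mex{1,2,3} = 0
The P-positions (g = 0) in 0..12 are 0, 1, 2, 10, 11, 12.

0, 1, 2, 10, 11, 12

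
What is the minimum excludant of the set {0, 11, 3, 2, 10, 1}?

The values 0, 1, 2, 3 are all present; 4 is the first non-negative integer missing from the set.

4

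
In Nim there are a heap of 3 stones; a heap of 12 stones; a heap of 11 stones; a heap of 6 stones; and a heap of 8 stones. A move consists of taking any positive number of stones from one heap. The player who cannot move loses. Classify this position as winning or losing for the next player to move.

Compute the nim-sum pairwise:
3 ^ 12 = 15
15 ^ 11 = 4
4 ^ 6 = 2
2 ^ 8 = 10
The nim-sum is 10 ≠ 0, so this is an N-position: the player to move can win.

Winning position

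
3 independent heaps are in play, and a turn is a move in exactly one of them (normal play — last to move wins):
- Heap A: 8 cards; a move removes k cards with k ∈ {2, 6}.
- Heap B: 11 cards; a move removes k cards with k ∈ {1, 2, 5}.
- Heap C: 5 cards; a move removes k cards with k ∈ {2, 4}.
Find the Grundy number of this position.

0

Build the Grundy sequence for heap A with g(k) = mex{g(k−s) : s ∈ {2, 6}, s ≤ k}:
g(0) = mex{} = 0
g(1) = mex{} = 0
g(2) = mex{0} = 1
g(3) = mex{0} = 1
g(4) = mex{1} = 0
g(5) = mex{1} = 0
g(6) = mex{0} = 1
g(7) = mex{0} = 1
g(8) = mex{1} = 0
So g(8) = 0.
Build the Grundy sequence for heap B with g(k) = mex{g(k−s) : s ∈ {1, 2, 5}, s ≤ k}:
g(0) = mex{} = 0
g(1) = mex{0} = 1
g(2) = mex{0,1} = 2
g(3) = mex{1,2} = 0
g(4) = mex{0,2} = 1
g(5) = mex{0,1} = 2
g(6) = mex{1,2} = 0
g(7) = mex{0,2} = 1
g(8) = mex{0,1} = 2
g(9) = mex{1,2} = 0
g(10) = mex{0,2} = 1
g(11) = mex{0,1} = 2
So g(11) = 2.
For heap C, compute g(0), g(1), … with moves {2, 4}:
g(0) = mex{} = 0
g(1) = mex{} = 0
g(2) = mex{0} = 1
g(3) = mex{0} = 1
g(4) = mex{0,1} = 2
g(5) = mex{0,1} = 2
So g(5) = 2.
By the Sprague-Grundy theorem, the Grundy value of a sum of independent games is the XOR of the component values.
Combined value = 0 XOR 2 XOR 2 = 0.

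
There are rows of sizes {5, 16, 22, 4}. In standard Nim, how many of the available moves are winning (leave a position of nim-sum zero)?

3

Compute the nim-sum pairwise:
5 ⊕ 16 = 21
21 ⊕ 22 = 3
3 ⊕ 4 = 7
The overall nim-sum is X = 7. A row of size p has a winning move iff p XOR X < p (reduce it to p XOR X).
  5: 5 XOR 7 = 2 < 5 — winning move (to 2).
  16: 16 XOR 7 = 23 ≥ 16 — no move.
  22: 22 XOR 7 = 17 < 22 — winning move (to 17).
  4: 4 XOR 7 = 3 < 4 — winning move (to 3).
That gives 3 winning moves.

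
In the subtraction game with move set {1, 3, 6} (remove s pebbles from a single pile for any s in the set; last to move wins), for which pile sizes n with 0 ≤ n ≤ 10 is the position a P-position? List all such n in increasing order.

0, 2, 4, 9

Grundy values for subtraction set {1, 3, 6}:
k:     0  1  2  3  4  5  6  7  8  9 10
g(k):  0  1  0  1  0  1  2  3  2  0  1
The P-positions (g = 0) in 0..10 are 0, 2, 4, 9.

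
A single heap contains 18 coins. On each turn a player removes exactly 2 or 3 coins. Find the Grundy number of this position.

1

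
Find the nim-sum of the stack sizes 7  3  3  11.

In binary:
  0111  (7)
  0011  (3)
  0011  (3)
  1011  (11)
  ----
  1100  (12)

12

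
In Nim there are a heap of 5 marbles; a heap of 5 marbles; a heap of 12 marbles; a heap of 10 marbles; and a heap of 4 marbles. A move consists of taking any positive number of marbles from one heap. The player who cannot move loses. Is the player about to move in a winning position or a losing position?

Winning position

In binary:
  0101  (5)
  0101  (5)
  1100  (12)
  1010  (10)
  0100  (4)
  ----
  0010  (2)
The nim-sum is 2 ≠ 0, so this is an N-position: the player to move can win.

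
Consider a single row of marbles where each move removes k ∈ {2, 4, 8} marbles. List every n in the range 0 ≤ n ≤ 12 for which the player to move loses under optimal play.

0, 1, 6, 7, 12

Build the Grundy sequence with g(k) = mex{g(k−s) : s ∈ {2, 4, 8}, s ≤ k}:
g(0) = mex{} = 0
g(1) = mex{} = 0
g(2) = mex{0} = 1
g(3) = mex{0} = 1
g(4) = mex{0,1} = 2
g(5) = mex{0,1} = 2
g(6) = mex{1,2} = 0
g(7) = mex{1,2} = 0
g(8) = mex{0,2} = 1
g(9) = mex{0,2} = 1
g(10) = mex{0,1} = 2
g(11) = mex{0,1} = 2
g(12) = mex{1,2} = 0
The P-positions (g = 0) in 0..12 are 0, 1, 6, 7, 12.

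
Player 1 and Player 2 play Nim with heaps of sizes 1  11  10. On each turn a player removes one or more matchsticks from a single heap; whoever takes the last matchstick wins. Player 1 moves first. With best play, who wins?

Player 2 wins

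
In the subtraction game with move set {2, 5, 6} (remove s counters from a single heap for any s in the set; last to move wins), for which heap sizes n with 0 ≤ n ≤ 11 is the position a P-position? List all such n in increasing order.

0, 1, 4, 8, 11

Build the Grundy sequence with g(k) = mex{g(k−s) : s ∈ {2, 5, 6}, s ≤ k}:
g(0) = mex{} = 0
g(1) = mex{} = 0
g(2) = mex{0} = 1
g(3) = mex{0} = 1
g(4) = mex{1} = 0
g(5) = mex{0,1} = 2
g(6) = mex{0} = 1
g(7) = mex{0,1,2} = 3
g(8) = mex{1} = 0
g(9) = mex{0,1,3} = 2
g(10) = mex{0,2} = 1
g(11) = mex{1,2} = 0
The P-positions (g = 0) in 0..11 are 0, 1, 4, 8, 11.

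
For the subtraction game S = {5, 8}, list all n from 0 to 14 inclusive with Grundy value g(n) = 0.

Compute g(0), g(1), … for moves {5, 8}:
g(0) = mex{} = 0
g(1) = mex{} = 0
g(2) = mex{} = 0
g(3) = mex{} = 0
g(4) = mex{} = 0
g(5) = mex{0} = 1
g(6) = mex{0} = 1
g(7) = mex{0} = 1
g(8) = mex{0} = 1
g(9) = mex{0} = 1
g(10) = mex{0,1} = 2
g(11) = mex{0,1} = 2
g(12) = mex{0,1} = 2
g(13) = mex{1} = 0
g(14) = mex{1} = 0
The P-positions (g = 0) in 0..14 are 0, 1, 2, 3, 4, 13, 14.

0, 1, 2, 3, 4, 13, 14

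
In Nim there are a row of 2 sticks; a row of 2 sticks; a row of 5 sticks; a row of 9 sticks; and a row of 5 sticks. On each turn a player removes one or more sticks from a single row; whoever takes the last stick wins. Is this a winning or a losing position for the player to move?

Winning position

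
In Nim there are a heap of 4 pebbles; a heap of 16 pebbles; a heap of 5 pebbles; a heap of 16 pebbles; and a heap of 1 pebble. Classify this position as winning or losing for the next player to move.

In binary:
  00100  (4)
  10000  (16)
  00101  (5)
  10000  (16)
  00001  (1)
  -----
  00000  (0)
The nim-sum is 0, so this is a P-position: the player to move is in a losing position under optimal play.

Losing position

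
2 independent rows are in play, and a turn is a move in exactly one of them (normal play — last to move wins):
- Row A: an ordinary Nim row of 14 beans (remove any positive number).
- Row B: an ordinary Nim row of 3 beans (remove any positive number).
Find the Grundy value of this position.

13

Row A is a plain Nim row of size 14, so its Grundy value is 14.
Row B is a plain Nim row of size 3, so its Grundy value is 3.
By the Sprague-Grundy theorem, the Grundy value of a sum of independent games is the XOR of the component values.
Combined value = 14 XOR 3 = 13.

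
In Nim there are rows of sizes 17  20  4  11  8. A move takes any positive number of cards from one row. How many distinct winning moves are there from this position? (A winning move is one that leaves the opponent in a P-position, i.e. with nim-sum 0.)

1

Nim-sum: 17 ^ 20 ^ 4 ^ 11 ^ 8 = 2.
The overall nim-sum is X = 2. A row of size p has a winning move iff p XOR X < p (reduce it to p XOR X).
  17: 17 XOR 2 = 19 ≥ 17 — no move.
  20: 20 XOR 2 = 22 ≥ 20 — no move.
  4: 4 XOR 2 = 6 ≥ 4 — no move.
  11: 11 XOR 2 = 9 < 11 — winning move (to 9).
  8: 8 XOR 2 = 10 ≥ 8 — no move.
That gives 1 winning move.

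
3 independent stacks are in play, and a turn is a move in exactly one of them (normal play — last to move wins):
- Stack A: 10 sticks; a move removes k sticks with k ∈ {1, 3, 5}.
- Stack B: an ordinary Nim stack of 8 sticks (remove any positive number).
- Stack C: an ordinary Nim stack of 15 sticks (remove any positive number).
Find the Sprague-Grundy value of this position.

7

Build the Grundy sequence for stack A with g(k) = mex{g(k−s) : s ∈ {1, 3, 5}, s ≤ k}:
k:     0  1  2  3  4  5  6  7  8  9 10
g(k):  0  1  0  1  0  1  0  1  0  1  0
So g(10) = 0.
Stack B is a plain Nim stack of size 8, so its Grundy value is 8.
Stack C is a plain Nim stack of size 15, so its Grundy value is 15.
The value of a disjunctive sum is the nim-sum of the parts.
Combined value = 0 ⊕ 8 ⊕ 15 = 7.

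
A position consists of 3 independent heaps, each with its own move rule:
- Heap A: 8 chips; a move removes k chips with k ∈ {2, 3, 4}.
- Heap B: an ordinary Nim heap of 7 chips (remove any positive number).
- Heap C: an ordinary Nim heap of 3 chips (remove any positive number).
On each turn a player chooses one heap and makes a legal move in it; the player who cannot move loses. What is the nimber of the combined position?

Build the Grundy sequence for heap A with g(k) = mex{g(k−s) : s ∈ {2, 3, 4}, s ≤ k}:
g(0) = mex{} = 0
g(1) = mex{} = 0
g(2) = mex{0} = 1
g(3) = mex{0} = 1
g(4) = mex{0,1} = 2
g(5) = mex{0,1} = 2
g(6) = mex{1,2} = 0
g(7) = mex{1,2} = 0
g(8) = mex{0,2} = 1
So g(8) = 1.
Heap B is a plain Nim heap of size 7, so its Grundy value is 7.
Heap C is a plain Nim heap of size 3, so its Grundy value is 3.
By the Sprague-Grundy theorem, the Grundy value of a sum of independent games is the XOR of the component values.
Combined value = 1 ⊕ 7 ⊕ 3 = 5.

5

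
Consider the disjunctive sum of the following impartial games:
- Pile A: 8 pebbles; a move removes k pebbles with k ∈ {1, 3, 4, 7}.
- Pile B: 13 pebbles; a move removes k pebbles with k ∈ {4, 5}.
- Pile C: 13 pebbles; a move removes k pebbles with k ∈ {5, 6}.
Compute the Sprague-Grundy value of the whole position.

Grundy values for pile A (subtraction set {1, 3, 4, 7}):
k:     0  1  2  3  4  5  6  7  8
g(k):  0  1  0  1  2  3  2  3  0
So g(8) = 0.
Build the Grundy sequence for pile B with g(k) = mex{g(k−s) : s ∈ {4, 5}, s ≤ k}:
k:     0  1  2  3  4  5  6  7  8  9 10 11 12 13
g(k):  0  0  0  0  1  1  1  1  2  0  0  0  0  1
So g(13) = 1.
Build the Grundy sequence for pile C with g(k) = mex{g(k−s) : s ∈ {5, 6}, s ≤ k}:
k:     0  1  2  3  4  5  6  7  8  9 10 11 12 13
g(k):  0  0  0  0  0  1  1  1  1  1  2  0  0  0
So g(13) = 0.
The value of a disjunctive sum is the nim-sum of the parts.
Combined value = 0 ⊕ 1 ⊕ 0 = 1.

1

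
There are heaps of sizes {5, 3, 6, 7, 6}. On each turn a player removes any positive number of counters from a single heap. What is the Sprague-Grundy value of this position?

1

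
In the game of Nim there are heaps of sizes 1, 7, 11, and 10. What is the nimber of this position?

Compute the nim-sum pairwise:
1 XOR 7 = 6
6 XOR 11 = 13
13 XOR 10 = 7

7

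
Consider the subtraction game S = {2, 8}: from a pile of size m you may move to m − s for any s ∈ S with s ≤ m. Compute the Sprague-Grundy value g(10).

0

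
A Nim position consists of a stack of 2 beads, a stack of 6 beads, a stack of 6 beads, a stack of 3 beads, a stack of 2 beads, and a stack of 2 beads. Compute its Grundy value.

1

Compute the nim-sum pairwise:
2 ^ 6 = 4
4 ^ 6 = 2
2 ^ 3 = 1
1 ^ 2 = 3
3 ^ 2 = 1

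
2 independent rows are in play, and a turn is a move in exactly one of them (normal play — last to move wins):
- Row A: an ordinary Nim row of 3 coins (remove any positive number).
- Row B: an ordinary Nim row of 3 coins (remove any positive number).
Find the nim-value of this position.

Row A is a plain Nim row of size 3, so its Grundy value is 3.
Row B is a plain Nim row of size 3, so its Grundy value is 3.
By the Sprague-Grundy theorem, the Grundy value of a sum of independent games is the XOR of the component values.
Combined value = 3 ⊕ 3 = 0.

0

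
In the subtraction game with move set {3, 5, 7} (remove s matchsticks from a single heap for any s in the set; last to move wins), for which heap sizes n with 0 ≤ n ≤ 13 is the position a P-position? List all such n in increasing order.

Build the Grundy sequence with g(k) = mex{g(k−s) : s ∈ {3, 5, 7}, s ≤ k}:
g(0) = mex{} = 0
g(1) = mex{} = 0
g(2) = mex{} = 0
g(3) = mex{0} = 1
g(4) = mex{0} = 1
g(5) = mex{0} = 1
g(6) = mex{0,1} = 2
g(7) = mex{0,1} = 2
g(8) = mex{0,1} = 2
g(9) = mex{0,1,2} = 3
g(10) = mex{1,2} = 0
g(11) = mex{1,2} = 0
g(12) = mex{1,2,3} = 0
g(13) = mex{0,2} = 1
The P-positions (g = 0) in 0..13 are 0, 1, 2, 10, 11, 12.

0, 1, 2, 10, 11, 12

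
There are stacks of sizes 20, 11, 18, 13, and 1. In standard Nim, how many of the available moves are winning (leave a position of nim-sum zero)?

Compute the nim-sum pairwise:
20 ⊕ 11 = 31
31 ⊕ 18 = 13
13 ⊕ 13 = 0
0 ⊕ 1 = 1
The overall nim-sum is X = 1. A stack of size p has a winning move iff p XOR X < p (reduce it to p XOR X).
  20: 20 XOR 1 = 21 ≥ 20 — no move.
  11: 11 XOR 1 = 10 < 11 — winning move (to 10).
  18: 18 XOR 1 = 19 ≥ 18 — no move.
  13: 13 XOR 1 = 12 < 13 — winning move (to 12).
  1: 1 XOR 1 = 0 < 1 — winning move (to 0).
That gives 3 winning moves.

3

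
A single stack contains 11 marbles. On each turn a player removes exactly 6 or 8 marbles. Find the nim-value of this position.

Compute g(0), g(1), … for moves {6, 8}:
g(0) = mex{} = 0
g(1) = mex{} = 0
g(2) = mex{} = 0
g(3) = mex{} = 0
g(4) = mex{} = 0
g(5) = mex{} = 0
g(6) = mex{0} = 1
g(7) = mex{0} = 1
g(8) = mex{0} = 1
g(9) = mex{0} = 1
g(10) = mex{0} = 1
g(11) = mex{0} = 1
So g(11) = 1.

1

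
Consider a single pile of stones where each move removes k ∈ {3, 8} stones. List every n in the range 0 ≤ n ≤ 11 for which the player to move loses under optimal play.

Compute g(0), g(1), … for moves {3, 8}:
k:     0  1  2  3  4  5  6  7  8  9 10 11
g(k):  0  0  0  1  1  1  0  0  2  1  1  0
The P-positions (g = 0) in 0..11 are 0, 1, 2, 6, 7, 11.

0, 1, 2, 6, 7, 11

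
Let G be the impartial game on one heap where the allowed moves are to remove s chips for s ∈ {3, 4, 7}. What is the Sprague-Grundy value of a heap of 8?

2

Build the Grundy sequence with g(k) = mex{g(k−s) : s ∈ {3, 4, 7}, s ≤ k}:
k:     0  1  2  3  4  5  6  7  8
g(k):  0  0  0  1  1  1  2  2  2
So g(8) = 2.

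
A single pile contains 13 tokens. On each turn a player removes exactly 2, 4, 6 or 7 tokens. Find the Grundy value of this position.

2

Grundy values for subtraction set {2, 4, 6, 7}:
k:     0  1  2  3  4  5  6  7  8  9 10 11 12 13
g(k):  0  0  1  1  2  2  3  3  4  0  0  1  1  2
So g(13) = 2.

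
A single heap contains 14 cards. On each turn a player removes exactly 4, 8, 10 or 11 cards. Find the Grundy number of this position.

Compute g(0), g(1), … for moves {4, 8, 10, 11}:
g(0) = mex{} = 0
g(1) = mex{} = 0
g(2) = mex{} = 0
g(3) = mex{} = 0
g(4) = mex{0} = 1
g(5) = mex{0} = 1
g(6) = mex{0} = 1
g(7) = mex{0} = 1
g(8) = mex{0,1} = 2
g(9) = mex{0,1} = 2
g(10) = mex{0,1} = 2
g(11) = mex{0,1} = 2
g(12) = mex{0,1,2} = 3
g(13) = mex{0,1,2} = 3
g(14) = mex{0,1,2} = 3
So g(14) = 3.

3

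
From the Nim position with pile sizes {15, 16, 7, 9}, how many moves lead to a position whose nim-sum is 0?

1

Nim-sum: 15 ^ 16 ^ 7 ^ 9 = 17.
The overall nim-sum is X = 17. A pile of size p has a winning move iff p XOR X < p (reduce it to p XOR X).
  15: 15 XOR 17 = 30 ≥ 15 — no move.
  16: 16 XOR 17 = 1 < 16 — winning move (to 1).
  7: 7 XOR 17 = 22 ≥ 7 — no move.
  9: 9 XOR 17 = 24 ≥ 9 — no move.
That gives 1 winning move.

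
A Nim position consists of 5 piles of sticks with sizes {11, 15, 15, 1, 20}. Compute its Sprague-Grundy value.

Compute the nim-sum pairwise:
11 ^ 15 = 4
4 ^ 15 = 11
11 ^ 1 = 10
10 ^ 20 = 30

30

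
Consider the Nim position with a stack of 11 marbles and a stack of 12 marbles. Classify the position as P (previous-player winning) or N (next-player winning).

Compute the nim-sum pairwise:
11 ^ 12 = 7
The nim-sum is 7 ≠ 0, so this is an N-position: the player to move can win.

N-position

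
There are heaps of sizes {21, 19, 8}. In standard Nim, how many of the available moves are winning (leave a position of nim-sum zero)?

1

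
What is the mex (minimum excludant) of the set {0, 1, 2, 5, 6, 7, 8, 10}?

3

The values 0, 1, 2 are all present; 3 is the first non-negative integer missing from the set.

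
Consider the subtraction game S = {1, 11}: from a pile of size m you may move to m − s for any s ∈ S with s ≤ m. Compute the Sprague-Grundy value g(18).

0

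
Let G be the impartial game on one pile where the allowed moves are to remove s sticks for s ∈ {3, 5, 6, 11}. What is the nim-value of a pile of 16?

2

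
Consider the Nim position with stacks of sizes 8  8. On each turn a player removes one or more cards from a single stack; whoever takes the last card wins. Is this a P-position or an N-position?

Compute the nim-sum pairwise:
8 XOR 8 = 0
The nim-sum is 0, so this is a P-position: the player to move is in a losing position under optimal play.

P-position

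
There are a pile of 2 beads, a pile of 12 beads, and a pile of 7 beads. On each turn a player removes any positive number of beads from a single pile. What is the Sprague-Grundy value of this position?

Nim-sum: 2 ^ 12 ^ 7 = 9.

9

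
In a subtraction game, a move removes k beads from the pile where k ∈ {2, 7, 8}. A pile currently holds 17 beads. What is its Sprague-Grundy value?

1

Compute g(0), g(1), … for moves {2, 7, 8}:
k:     0  1  2  3  4  5  6  7  8  9 10 11 12 13 14 15 16 17
g(k):  0  0  1  1  0  0  1  1  2  2  0  3  1  2  0  0  1  1
So g(17) = 1.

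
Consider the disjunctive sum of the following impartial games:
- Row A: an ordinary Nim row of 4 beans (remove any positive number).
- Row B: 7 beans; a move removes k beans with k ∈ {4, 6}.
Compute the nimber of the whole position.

5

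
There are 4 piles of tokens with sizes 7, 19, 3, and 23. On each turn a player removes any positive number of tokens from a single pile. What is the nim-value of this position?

0

Nim-sum: 7 XOR 19 XOR 3 XOR 23 = 0.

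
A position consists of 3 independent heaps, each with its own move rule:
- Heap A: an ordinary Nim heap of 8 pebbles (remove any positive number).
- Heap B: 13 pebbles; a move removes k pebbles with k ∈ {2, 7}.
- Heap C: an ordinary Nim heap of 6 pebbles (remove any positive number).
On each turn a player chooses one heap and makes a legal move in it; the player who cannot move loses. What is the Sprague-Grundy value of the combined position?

Heap A is a plain Nim heap of size 8, so its Grundy value is 8.
Grundy values for heap B (subtraction set {2, 7}):
g(0) = mex{} = 0
g(1) = mex{} = 0
g(2) = mex{0} = 1
g(3) = mex{0} = 1
g(4) = mex{1} = 0
g(5) = mex{1} = 0
g(6) = mex{0} = 1
g(7) = mex{0} = 1
g(8) = mex{0,1} = 2
g(9) = mex{1} = 0
g(10) = mex{1,2} = 0
g(11) = mex{0} = 1
g(12) = mex{0} = 1
g(13) = mex{1} = 0
So g(13) = 0.
Heap C is a plain Nim heap of size 6, so its Grundy value is 6.
By the Sprague-Grundy theorem, the Grundy value of a sum of independent games is the XOR of the component values.
Combined value = 8 XOR 0 XOR 6 = 14.

14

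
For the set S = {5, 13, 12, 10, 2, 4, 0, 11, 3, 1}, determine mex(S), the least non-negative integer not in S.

6

The values 0, 1, 2, 3, 4, 5 are all present; 6 is the first non-negative integer missing from the set.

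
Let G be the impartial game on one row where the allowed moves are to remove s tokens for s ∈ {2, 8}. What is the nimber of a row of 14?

0

Build the Grundy sequence with g(k) = mex{g(k−s) : s ∈ {2, 8}, s ≤ k}:
k:     0  1  2  3  4  5  6  7  8  9 10 11 12 13 14
g(k):  0  0  1  1  0  0  1  1  2  2  0  0  1  1  0
So g(14) = 0.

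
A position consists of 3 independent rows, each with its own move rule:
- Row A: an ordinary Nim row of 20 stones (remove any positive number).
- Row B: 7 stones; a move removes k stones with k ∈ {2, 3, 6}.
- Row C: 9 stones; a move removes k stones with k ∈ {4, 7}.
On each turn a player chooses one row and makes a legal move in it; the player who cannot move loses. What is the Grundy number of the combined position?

23

Row A is a plain Nim row of size 20, so its Grundy value is 20.
Build the Grundy sequence for row B with g(k) = mex{g(k−s) : s ∈ {2, 3, 6}, s ≤ k}:
g(0) = mex{} = 0
g(1) = mex{} = 0
g(2) = mex{0} = 1
g(3) = mex{0} = 1
g(4) = mex{0,1} = 2
g(5) = mex{1} = 0
g(6) = mex{0,1,2} = 3
g(7) = mex{0,2} = 1
So g(7) = 1.
Grundy values for row C (subtraction set {4, 7}):
k:     0  1  2  3  4  5  6  7  8  9
g(k):  0  0  0  0  1  1  1  1  2  2
So g(9) = 2.
By the Sprague-Grundy theorem, the Grundy value of a sum of independent games is the XOR of the component values.
Combined value = 20 XOR 1 XOR 2 = 23.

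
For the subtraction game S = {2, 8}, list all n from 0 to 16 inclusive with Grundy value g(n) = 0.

0, 1, 4, 5, 10, 11, 14, 15

Compute g(0), g(1), … for moves {2, 8}:
k:     0  1  2  3  4  5  6  7  8  9 10 11 12 13 14 15 16
g(k):  0  0  1  1  0  0  1  1  2  2  0  0  1  1  0  0  1
The P-positions (g = 0) in 0..16 are 0, 1, 4, 5, 10, 11, 14, 15.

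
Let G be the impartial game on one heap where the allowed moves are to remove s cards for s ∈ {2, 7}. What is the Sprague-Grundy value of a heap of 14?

0

Compute g(0), g(1), … for moves {2, 7}:
k:     0  1  2  3  4  5  6  7  8  9 10 11 12 13 14
g(k):  0  0  1  1  0  0  1  1  2  0  0  1  1  0  0
So g(14) = 0.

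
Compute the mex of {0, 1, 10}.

The values 0, 1 are all present; 2 is the first non-negative integer missing from the set.

2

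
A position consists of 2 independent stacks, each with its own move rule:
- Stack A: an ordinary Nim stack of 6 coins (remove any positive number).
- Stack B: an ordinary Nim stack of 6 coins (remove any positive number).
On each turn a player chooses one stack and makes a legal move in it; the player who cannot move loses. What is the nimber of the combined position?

0

Stack A is a plain Nim stack of size 6, so its Grundy value is 6.
Stack B is a plain Nim stack of size 6, so its Grundy value is 6.
By the Sprague-Grundy theorem, the Grundy value of a sum of independent games is the XOR of the component values.
Combined value = 6 XOR 6 = 0.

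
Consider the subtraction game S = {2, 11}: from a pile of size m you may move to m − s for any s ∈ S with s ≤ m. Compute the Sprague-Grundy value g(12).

2

Build the Grundy sequence with g(k) = mex{g(k−s) : s ∈ {2, 11}, s ≤ k}:
k:     0  1  2  3  4  5  6  7  8  9 10 11 12
g(k):  0  0  1  1  0  0  1  1  0  0  1  1  2
So g(12) = 2.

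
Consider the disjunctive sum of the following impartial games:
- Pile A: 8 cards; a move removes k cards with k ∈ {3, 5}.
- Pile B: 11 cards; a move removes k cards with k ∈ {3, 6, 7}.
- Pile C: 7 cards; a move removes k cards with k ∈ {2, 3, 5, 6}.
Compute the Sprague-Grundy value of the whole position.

3

Build the Grundy sequence for pile A with g(k) = mex{g(k−s) : s ∈ {3, 5}, s ≤ k}:
k:     0  1  2  3  4  5  6  7  8
g(k):  0  0  0  1  1  1  2  2  0
So g(8) = 0.
Grundy values for pile B (subtraction set {3, 6, 7}):
k:     0  1  2  3  4  5  6  7  8  9 10 11
g(k):  0  0  0  1  1  1  2  2  2  3  0  0
So g(11) = 0.
Build the Grundy sequence for pile C with g(k) = mex{g(k−s) : s ∈ {2, 3, 5, 6}, s ≤ k}:
g(0) = mex{} = 0
g(1) = mex{} = 0
g(2) = mex{0} = 1
g(3) = mex{0} = 1
g(4) = mex{0,1} = 2
g(5) = mex{0,1} = 2
g(6) = mex{0,1,2} = 3
g(7) = mex{0,1,2} = 3
So g(7) = 3.
The value of a disjunctive sum is the nim-sum of the parts.
Combined value = 0 XOR 0 XOR 3 = 3.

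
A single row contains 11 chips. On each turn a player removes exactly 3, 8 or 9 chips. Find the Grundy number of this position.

3

Grundy values for subtraction set {3, 8, 9}:
k:     0  1  2  3  4  5  6  7  8  9 10 11
g(k):  0  0  0  1  1  1  0  0  2  1  1  3
So g(11) = 3.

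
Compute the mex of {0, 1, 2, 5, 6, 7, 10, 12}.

3

The values 0, 1, 2 are all present; 3 is the first non-negative integer missing from the set.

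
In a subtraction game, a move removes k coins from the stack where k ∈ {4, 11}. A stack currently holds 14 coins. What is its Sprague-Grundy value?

1

Compute g(0), g(1), … for moves {4, 11}:
k:     0  1  2  3  4  5  6  7  8  9 10 11 12 13 14
g(k):  0  0  0  0  1  1  1  1  0  0  0  2  1  1  1
So g(14) = 1.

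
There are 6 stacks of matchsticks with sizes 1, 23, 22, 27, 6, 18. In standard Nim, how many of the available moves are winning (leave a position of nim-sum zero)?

1

Nim-sum: 1 ^ 23 ^ 22 ^ 27 ^ 6 ^ 18 = 15.
The overall nim-sum is X = 15. A stack of size p has a winning move iff p XOR X < p (reduce it to p XOR X).
  1: 1 XOR 15 = 14 ≥ 1 — no move.
  23: 23 XOR 15 = 24 ≥ 23 — no move.
  22: 22 XOR 15 = 25 ≥ 22 — no move.
  27: 27 XOR 15 = 20 < 27 — winning move (to 20).
  6: 6 XOR 15 = 9 ≥ 6 — no move.
  18: 18 XOR 15 = 29 ≥ 18 — no move.
That gives 1 winning move.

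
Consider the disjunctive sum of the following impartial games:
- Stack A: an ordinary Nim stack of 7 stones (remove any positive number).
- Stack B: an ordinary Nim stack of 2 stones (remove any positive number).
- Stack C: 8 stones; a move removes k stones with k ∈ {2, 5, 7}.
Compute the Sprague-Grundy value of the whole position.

Stack A is a plain Nim stack of size 7, so its Grundy value is 7.
Stack B is a plain Nim stack of size 2, so its Grundy value is 2.
Grundy values for stack C (subtraction set {2, 5, 7}):
k:     0  1  2  3  4  5  6  7  8
g(k):  0  0  1  1  0  2  1  3  2
So g(8) = 2.
By the Sprague-Grundy theorem, the Grundy value of a sum of independent games is the XOR of the component values.
Combined value = 7 XOR 2 XOR 2 = 7.

7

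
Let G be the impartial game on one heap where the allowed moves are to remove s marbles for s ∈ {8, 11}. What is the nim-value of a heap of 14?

Grundy values for subtraction set {8, 11}:
k:     0  1  2  3  4  5  6  7  8  9 10 11 12 13 14
g(k):  0  0  0  0  0  0  0  0  1  1  1  1  1  1  1
So g(14) = 1.

1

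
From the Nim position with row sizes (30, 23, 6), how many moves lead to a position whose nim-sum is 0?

Nim-sum: 30 XOR 23 XOR 6 = 15.
The overall nim-sum is X = 15. A row of size p has a winning move iff p XOR X < p (reduce it to p XOR X).
  30: 30 XOR 15 = 17 < 30 — winning move (to 17).
  23: 23 XOR 15 = 24 ≥ 23 — no move.
  6: 6 XOR 15 = 9 ≥ 6 — no move.
That gives 1 winning move.

1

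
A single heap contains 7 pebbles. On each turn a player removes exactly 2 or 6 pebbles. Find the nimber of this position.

1

Build the Grundy sequence with g(k) = mex{g(k−s) : s ∈ {2, 6}, s ≤ k}:
g(0) = mex{} = 0
g(1) = mex{} = 0
g(2) = mex{0} = 1
g(3) = mex{0} = 1
g(4) = mex{1} = 0
g(5) = mex{1} = 0
g(6) = mex{0} = 1
g(7) = mex{0} = 1
So g(7) = 1.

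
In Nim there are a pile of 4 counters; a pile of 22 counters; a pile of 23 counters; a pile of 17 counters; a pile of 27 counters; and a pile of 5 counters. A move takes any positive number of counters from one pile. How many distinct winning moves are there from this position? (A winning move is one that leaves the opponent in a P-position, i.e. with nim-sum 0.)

1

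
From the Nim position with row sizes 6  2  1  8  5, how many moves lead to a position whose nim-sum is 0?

Compute the nim-sum pairwise:
6 ⊕ 2 = 4
4 ⊕ 1 = 5
5 ⊕ 8 = 13
13 ⊕ 5 = 8
The overall nim-sum is X = 8. A row of size p has a winning move iff p XOR X < p (reduce it to p XOR X).
  6: 6 XOR 8 = 14 ≥ 6 — no move.
  2: 2 XOR 8 = 10 ≥ 2 — no move.
  1: 1 XOR 8 = 9 ≥ 1 — no move.
  8: 8 XOR 8 = 0 < 8 — winning move (to 0).
  5: 5 XOR 8 = 13 ≥ 5 — no move.
That gives 1 winning move.

1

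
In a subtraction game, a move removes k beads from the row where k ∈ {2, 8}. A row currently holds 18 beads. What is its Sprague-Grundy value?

2

Grundy values for subtraction set {2, 8}:
k:     0  1  2  3  4  5  6  7  8  9 10 11 12 13 14 15 16 17 18
g(k):  0  0  1  1  0  0  1  1  2  2  0  0  1  1  0  0  1  1  2
So g(18) = 2.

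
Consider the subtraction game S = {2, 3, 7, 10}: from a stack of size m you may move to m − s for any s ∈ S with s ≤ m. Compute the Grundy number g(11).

Build the Grundy sequence with g(k) = mex{g(k−s) : s ∈ {2, 3, 7, 10}, s ≤ k}:
g(0) = mex{} = 0
g(1) = mex{} = 0
g(2) = mex{0} = 1
g(3) = mex{0} = 1
g(4) = mex{0,1} = 2
g(5) = mex{1} = 0
g(6) = mex{1,2} = 0
g(7) = mex{0,2} = 1
g(8) = mex{0} = 1
g(9) = mex{0,1} = 2
g(10) = mex{0,1} = 2
g(11) = mex{0,1,2} = 3
So g(11) = 3.

3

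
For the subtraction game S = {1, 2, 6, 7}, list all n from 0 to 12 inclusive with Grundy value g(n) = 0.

Compute g(0), g(1), … for moves {1, 2, 6, 7}:
g(0) = mex{} = 0
g(1) = mex{0} = 1
g(2) = mex{0,1} = 2
g(3) = mex{1,2} = 0
g(4) = mex{0,2} = 1
g(5) = mex{0,1} = 2
g(6) = mex{0,1,2} = 3
g(7) = mex{0,1,2,3} = 4
g(8) = mex{1,2,3,4} = 0
g(9) = mex{0,2,4} = 1
g(10) = mex{0,1} = 2
g(11) = mex{1,2} = 0
g(12) = mex{0,2,3} = 1
The P-positions (g = 0) in 0..12 are 0, 3, 8, 11.

0, 3, 8, 11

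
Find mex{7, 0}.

1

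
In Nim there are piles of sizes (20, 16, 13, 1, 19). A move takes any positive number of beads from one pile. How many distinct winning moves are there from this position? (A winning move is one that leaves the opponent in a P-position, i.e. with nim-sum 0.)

Compute the nim-sum pairwise:
20 ^ 16 = 4
4 ^ 13 = 9
9 ^ 1 = 8
8 ^ 19 = 27
The overall nim-sum is X = 27. A pile of size p has a winning move iff p XOR X < p (reduce it to p XOR X).
  20: 20 XOR 27 = 15 < 20 — winning move (to 15).
  16: 16 XOR 27 = 11 < 16 — winning move (to 11).
  13: 13 XOR 27 = 22 ≥ 13 — no move.
  1: 1 XOR 27 = 26 ≥ 1 — no move.
  19: 19 XOR 27 = 8 < 19 — winning move (to 8).
That gives 3 winning moves.

3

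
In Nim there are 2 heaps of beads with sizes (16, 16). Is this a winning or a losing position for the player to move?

Losing position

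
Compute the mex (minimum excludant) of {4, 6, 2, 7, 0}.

0 is in the set but 1 is not, so the mex is 1.

1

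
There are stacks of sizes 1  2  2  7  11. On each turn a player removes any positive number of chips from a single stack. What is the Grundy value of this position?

13

Compute the nim-sum pairwise:
1 XOR 2 = 3
3 XOR 2 = 1
1 XOR 7 = 6
6 XOR 11 = 13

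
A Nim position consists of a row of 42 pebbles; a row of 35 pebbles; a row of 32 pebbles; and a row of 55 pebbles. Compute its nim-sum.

Write each in binary and XOR column by column:
  101010  (42)
  100011  (35)
  100000  (32)
  110111  (55)
  ------
  011110  (30)

30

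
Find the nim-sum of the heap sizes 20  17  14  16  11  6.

22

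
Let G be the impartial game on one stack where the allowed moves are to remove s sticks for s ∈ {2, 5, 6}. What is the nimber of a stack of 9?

2

Grundy values for subtraction set {2, 5, 6}:
g(0) = mex{} = 0
g(1) = mex{} = 0
g(2) = mex{0} = 1
g(3) = mex{0} = 1
g(4) = mex{1} = 0
g(5) = mex{0,1} = 2
g(6) = mex{0} = 1
g(7) = mex{0,1,2} = 3
g(8) = mex{1} = 0
g(9) = mex{0,1,3} = 2
So g(9) = 2.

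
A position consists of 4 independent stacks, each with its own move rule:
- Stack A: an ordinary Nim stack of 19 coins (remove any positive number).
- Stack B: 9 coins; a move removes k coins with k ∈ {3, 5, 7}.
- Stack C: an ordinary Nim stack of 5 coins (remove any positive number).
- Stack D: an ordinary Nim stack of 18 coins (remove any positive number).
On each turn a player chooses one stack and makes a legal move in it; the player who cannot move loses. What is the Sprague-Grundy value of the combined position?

7

Stack A is a plain Nim stack of size 19, so its Grundy value is 19.
Build the Grundy sequence for stack B with g(k) = mex{g(k−s) : s ∈ {3, 5, 7}, s ≤ k}:
g(0) = mex{} = 0
g(1) = mex{} = 0
g(2) = mex{} = 0
g(3) = mex{0} = 1
g(4) = mex{0} = 1
g(5) = mex{0} = 1
g(6) = mex{0,1} = 2
g(7) = mex{0,1} = 2
g(8) = mex{0,1} = 2
g(9) = mex{0,1,2} = 3
So g(9) = 3.
Stack C is a plain Nim stack of size 5, so its Grundy value is 5.
Stack D is a plain Nim stack of size 18, so its Grundy value is 18.
By the Sprague-Grundy theorem, the Grundy value of a sum of independent games is the XOR of the component values.
Combined value = 19 XOR 3 XOR 5 XOR 18 = 7.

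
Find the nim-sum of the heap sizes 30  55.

41

Write each in binary and XOR column by column:
  011110  (30)
  110111  (55)
  ------
  101001  (41)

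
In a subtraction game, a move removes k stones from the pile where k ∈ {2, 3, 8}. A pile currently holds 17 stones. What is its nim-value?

Build the Grundy sequence with g(k) = mex{g(k−s) : s ∈ {2, 3, 8}, s ≤ k}:
k:     0  1  2  3  4  5  6  7  8  9 10 11 12 13 14 15 16 17
g(k):  0  0  1  1  2  0  0  1  1  2  0  0  1  1  2  0  0  1
So g(17) = 1.

1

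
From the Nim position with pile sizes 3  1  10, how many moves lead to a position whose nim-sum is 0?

Compute the nim-sum pairwise:
3 ^ 1 = 2
2 ^ 10 = 8
The overall nim-sum is X = 8. A pile of size p has a winning move iff p XOR X < p (reduce it to p XOR X).
  3: 3 XOR 8 = 11 ≥ 3 — no move.
  1: 1 XOR 8 = 9 ≥ 1 — no move.
  10: 10 XOR 8 = 2 < 10 — winning move (to 2).
That gives 1 winning move.

1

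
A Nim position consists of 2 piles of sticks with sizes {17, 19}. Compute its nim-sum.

2

Nim-sum: 17 ⊕ 19 = 2.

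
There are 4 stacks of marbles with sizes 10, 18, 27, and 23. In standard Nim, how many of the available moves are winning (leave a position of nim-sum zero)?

Compute the nim-sum pairwise:
10 ⊕ 18 = 24
24 ⊕ 27 = 3
3 ⊕ 23 = 20
The overall nim-sum is X = 20. A stack of size p has a winning move iff p XOR X < p (reduce it to p XOR X).
  10: 10 XOR 20 = 30 ≥ 10 — no move.
  18: 18 XOR 20 = 6 < 18 — winning move (to 6).
  27: 27 XOR 20 = 15 < 27 — winning move (to 15).
  23: 23 XOR 20 = 3 < 23 — winning move (to 3).
That gives 3 winning moves.

3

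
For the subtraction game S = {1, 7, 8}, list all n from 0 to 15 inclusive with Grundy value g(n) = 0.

0, 2, 4, 6, 15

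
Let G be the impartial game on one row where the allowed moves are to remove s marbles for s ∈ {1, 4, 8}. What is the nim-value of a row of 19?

0

Grundy values for subtraction set {1, 4, 8}:
k:     0  1  2  3  4  5  6  7  8  9 10 11 12 13 14 15 16 17 18 19
g(k):  0  1  0  1  2  0  1  0  1  2  3  2  0  1  0  1  2  0  1  0
So g(19) = 0.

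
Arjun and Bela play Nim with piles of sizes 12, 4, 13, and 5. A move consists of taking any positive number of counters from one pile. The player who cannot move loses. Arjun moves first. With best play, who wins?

Bela wins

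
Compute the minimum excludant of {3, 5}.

0 is not in the set, so the mex is 0.

0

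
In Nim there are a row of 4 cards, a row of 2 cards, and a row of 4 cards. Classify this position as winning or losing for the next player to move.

Write each in binary and XOR column by column:
  100  (4)
  010  (2)
  100  (4)
  ---
  010  (2)
The nim-sum is 2 ≠ 0, so this is an N-position: the player to move can win.

Winning position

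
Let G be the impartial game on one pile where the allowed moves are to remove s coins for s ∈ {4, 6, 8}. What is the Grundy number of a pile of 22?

Compute g(0), g(1), … for moves {4, 6, 8}:
k:     0  1  2  3  4  5  6  7  8  9 10 11 12 13 14 15 16 17 18 19 20 21 22
g(k):  0  0  0  0  1  1  1  1  2  2  2  2  0  0  0  0  1  1  1  1  2  2  2
So g(22) = 2.

2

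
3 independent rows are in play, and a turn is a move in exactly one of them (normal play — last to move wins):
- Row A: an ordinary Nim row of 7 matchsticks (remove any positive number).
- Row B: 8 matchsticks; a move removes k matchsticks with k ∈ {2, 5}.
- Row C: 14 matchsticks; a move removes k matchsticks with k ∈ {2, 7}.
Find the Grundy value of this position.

Row A is a plain Nim row of size 7, so its Grundy value is 7.
For row B, compute g(0), g(1), … with moves {2, 5}:
k:     0  1  2  3  4  5  6  7  8
g(k):  0  0  1  1  0  2  1  0  0
So g(8) = 0.
Build the Grundy sequence for row C with g(k) = mex{g(k−s) : s ∈ {2, 7}, s ≤ k}:
k:     0  1  2  3  4  5  6  7  8  9 10 11 12 13 14
g(k):  0  0  1  1  0  0  1  1  2  0  0  1  1  0  0
So g(14) = 0.
The value of a disjunctive sum is the nim-sum of the parts.
Combined value = 7 XOR 0 XOR 0 = 7.

7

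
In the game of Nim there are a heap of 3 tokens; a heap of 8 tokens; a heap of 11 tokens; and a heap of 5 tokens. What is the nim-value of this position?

5

Nim-sum: 3 XOR 8 XOR 11 XOR 5 = 5.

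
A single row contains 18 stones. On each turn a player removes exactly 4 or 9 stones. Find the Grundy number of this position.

Build the Grundy sequence with g(k) = mex{g(k−s) : s ∈ {4, 9}, s ≤ k}:
k:     0  1  2  3  4  5  6  7  8  9 10 11 12 13 14 15 16 17 18
g(k):  0  0  0  0  1  1  1  1  0  2  2  2  1  0  0  0  0  1  1
So g(18) = 1.

1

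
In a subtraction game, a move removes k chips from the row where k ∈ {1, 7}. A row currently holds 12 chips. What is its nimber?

Build the Grundy sequence with g(k) = mex{g(k−s) : s ∈ {1, 7}, s ≤ k}:
g(0) = mex{} = 0
g(1) = mex{0} = 1
g(2) = mex{1} = 0
g(3) = mex{0} = 1
g(4) = mex{1} = 0
g(5) = mex{0} = 1
g(6) = mex{1} = 0
g(7) = mex{0} = 1
g(8) = mex{1} = 0
g(9) = mex{0} = 1
g(10) = mex{1} = 0
g(11) = mex{0} = 1
g(12) = mex{1} = 0
So g(12) = 0.

0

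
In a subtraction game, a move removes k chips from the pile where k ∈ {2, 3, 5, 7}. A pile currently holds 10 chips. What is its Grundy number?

0

Grundy values for subtraction set {2, 3, 5, 7}:
k:     0  1  2  3  4  5  6  7  8  9 10
g(k):  0  0  1  1  2  2  3  3  4  0  0
So g(10) = 0.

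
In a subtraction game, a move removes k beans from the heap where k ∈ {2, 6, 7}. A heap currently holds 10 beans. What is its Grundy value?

3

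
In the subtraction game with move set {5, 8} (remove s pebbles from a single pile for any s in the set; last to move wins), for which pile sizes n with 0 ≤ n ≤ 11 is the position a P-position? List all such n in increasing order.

0, 1, 2, 3, 4

Grundy values for subtraction set {5, 8}:
g(0) = mex{} = 0
g(1) = mex{} = 0
g(2) = mex{} = 0
g(3) = mex{} = 0
g(4) = mex{} = 0
g(5) = mex{0} = 1
g(6) = mex{0} = 1
g(7) = mex{0} = 1
g(8) = mex{0} = 1
g(9) = mex{0} = 1
g(10) = mex{0,1} = 2
g(11) = mex{0,1} = 2
The P-positions (g = 0) in 0..11 are 0, 1, 2, 3, 4.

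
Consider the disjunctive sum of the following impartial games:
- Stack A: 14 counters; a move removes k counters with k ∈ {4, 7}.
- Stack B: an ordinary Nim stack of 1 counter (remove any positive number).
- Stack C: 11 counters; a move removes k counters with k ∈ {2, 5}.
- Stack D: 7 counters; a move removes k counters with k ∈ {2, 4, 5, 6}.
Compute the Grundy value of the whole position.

Grundy values for stack A (subtraction set {4, 7}):
g(0) = mex{} = 0
g(1) = mex{} = 0
g(2) = mex{} = 0
g(3) = mex{} = 0
g(4) = mex{0} = 1
g(5) = mex{0} = 1
g(6) = mex{0} = 1
g(7) = mex{0} = 1
g(8) = mex{0,1} = 2
g(9) = mex{0,1} = 2
g(10) = mex{0,1} = 2
g(11) = mex{1} = 0
g(12) = mex{1,2} = 0
g(13) = mex{1,2} = 0
g(14) = mex{1,2} = 0
So g(14) = 0.
Stack B is a plain Nim stack of size 1, so its Grundy value is 1.
Grundy values for stack C (subtraction set {2, 5}):
k:     0  1  2  3  4  5  6  7  8  9 10 11
g(k):  0  0  1  1  0  2  1  0  0  1  1  0
So g(11) = 0.
Build the Grundy sequence for stack D with g(k) = mex{g(k−s) : s ∈ {2, 4, 5, 6}, s ≤ k}:
k:     0  1  2  3  4  5  6  7
g(k):  0  0  1  1  2  2  3  3
So g(7) = 3.
The value of a disjunctive sum is the nim-sum of the parts.
Combined value = 0 ⊕ 1 ⊕ 0 ⊕ 3 = 2.

2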